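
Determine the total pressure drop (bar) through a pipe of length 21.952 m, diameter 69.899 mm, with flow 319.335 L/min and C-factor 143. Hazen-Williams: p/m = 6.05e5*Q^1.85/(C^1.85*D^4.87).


Q^1.85 = 42939
C^1.85 = 9713.4
D^4.87 = 9.6067e+08
p/m = 0.0027840 bar/m
p_total = 0.0027840 * 21.952 = 0.061114 bar

0.061114 bar


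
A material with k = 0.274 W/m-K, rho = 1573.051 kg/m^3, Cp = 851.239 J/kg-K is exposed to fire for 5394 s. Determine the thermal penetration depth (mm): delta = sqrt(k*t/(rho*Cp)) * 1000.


alpha = 0.274 / (1573.051 * 851.239) = 2.0462e-07 m^2/s
alpha * t = 0.0011037
delta = sqrt(0.0011037) * 1000 = 33.223 mm

33.223 mm


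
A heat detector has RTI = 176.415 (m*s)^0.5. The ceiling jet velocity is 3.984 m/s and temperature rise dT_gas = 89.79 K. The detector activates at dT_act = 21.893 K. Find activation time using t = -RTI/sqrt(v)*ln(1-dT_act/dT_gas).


dT_act/dT_gas = 0.24382
ln(1 - 0.24382) = -0.27948
t = -176.415 / sqrt(3.984) * -0.27948 = 24.702 s

24.702 s


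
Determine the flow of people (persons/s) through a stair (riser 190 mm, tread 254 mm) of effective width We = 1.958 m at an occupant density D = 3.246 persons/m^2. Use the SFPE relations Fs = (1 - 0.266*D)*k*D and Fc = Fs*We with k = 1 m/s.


1 - 0.266*D = 1 - 0.266*3.246 = 0.13656
Fs = 0.13656 * 1 * 3.246 = 0.44329 persons/(s*m)
Fc = 0.44329 * 1.958 = 0.86796 persons/s

0.86796 persons/s


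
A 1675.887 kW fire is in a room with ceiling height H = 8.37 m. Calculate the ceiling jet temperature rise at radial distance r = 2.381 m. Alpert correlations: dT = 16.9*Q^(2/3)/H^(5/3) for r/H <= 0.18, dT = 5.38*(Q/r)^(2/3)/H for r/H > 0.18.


r/H = 2.381 / 8.37 = 0.28447
r/H > 0.18, so dT = 5.38*(Q/r)^(2/3)/H
Q/r = 703.86
(Q/r)^(2/3) = 79.127
dT = 5.38 * 79.127 / 8.37 = 50.860 K

50.860 K


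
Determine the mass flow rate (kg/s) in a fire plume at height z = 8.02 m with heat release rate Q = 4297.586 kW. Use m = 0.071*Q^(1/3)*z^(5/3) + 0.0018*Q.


Q^(1/3) = 16.258
z^(5/3) = 32.133
First term = 0.071 * 16.258 * 32.133 = 37.093
Second term = 0.0018 * 4297.586 = 7.7357
m = 44.829 kg/s

44.829 kg/s


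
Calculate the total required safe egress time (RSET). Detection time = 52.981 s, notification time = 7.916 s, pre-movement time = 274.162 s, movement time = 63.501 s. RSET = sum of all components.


Total = 52.981 + 7.916 + 274.162 + 63.501 = 398.56 s

398.56 s


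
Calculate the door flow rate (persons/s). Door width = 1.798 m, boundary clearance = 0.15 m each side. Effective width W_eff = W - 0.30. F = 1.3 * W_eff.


W_eff = 1.798 - 0.30 = 1.498 m
F = 1.3 * 1.498 = 1.9474 persons/s

1.9474 persons/s


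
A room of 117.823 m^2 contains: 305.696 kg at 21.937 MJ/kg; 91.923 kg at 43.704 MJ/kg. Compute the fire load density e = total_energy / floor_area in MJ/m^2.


Total energy = 305.696*21.937 + 91.923*43.704
= 6706.053 + 4017.403
= 10723.46 MJ
e = 10723.46 / 117.823 = 91.013 MJ/m^2

91.013 MJ/m^2


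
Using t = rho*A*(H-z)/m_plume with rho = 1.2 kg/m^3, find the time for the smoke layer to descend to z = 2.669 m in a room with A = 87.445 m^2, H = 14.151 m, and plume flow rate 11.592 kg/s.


H - z = 11.482 m
t = 1.2 * 87.445 * 11.482 / 11.592 = 103.94 s

103.94 s


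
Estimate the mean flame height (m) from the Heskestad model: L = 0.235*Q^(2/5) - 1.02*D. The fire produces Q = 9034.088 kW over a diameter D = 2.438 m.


Q^(2/5) = 38.226
0.235 * Q^(2/5) = 8.9830
1.02 * D = 2.4868
L = 6.4962 m

6.4962 m


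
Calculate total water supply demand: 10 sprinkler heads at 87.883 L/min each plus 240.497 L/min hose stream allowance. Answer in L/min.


Sprinkler demand = 10 * 87.883 = 878.83 L/min
Total = 878.83 + 240.497 = 1119.327 L/min

1119.327 L/min


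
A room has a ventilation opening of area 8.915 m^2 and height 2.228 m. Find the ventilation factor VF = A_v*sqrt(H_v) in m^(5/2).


sqrt(H_v) = 1.4926
VF = 8.915 * 1.4926 = 13.307 m^(5/2)

13.307 m^(5/2)


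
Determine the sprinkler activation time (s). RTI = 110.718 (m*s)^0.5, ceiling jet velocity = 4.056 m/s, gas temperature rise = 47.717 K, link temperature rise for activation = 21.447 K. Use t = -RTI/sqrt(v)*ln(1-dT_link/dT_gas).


dT_link/dT_gas = 0.44946
ln(1 - 0.44946) = -0.59686
t = -110.718 / sqrt(4.056) * -0.59686 = 32.813 s

32.813 s


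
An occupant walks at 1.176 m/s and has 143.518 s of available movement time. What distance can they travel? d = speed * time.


d = 1.176 * 143.518 = 168.78 m

168.78 m


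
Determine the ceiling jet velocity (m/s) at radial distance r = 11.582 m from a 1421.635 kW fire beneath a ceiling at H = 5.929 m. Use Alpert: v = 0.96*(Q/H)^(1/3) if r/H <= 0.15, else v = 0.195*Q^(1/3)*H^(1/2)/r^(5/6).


r/H = 11.582 / 5.929 = 1.9534
r/H > 0.15, so v = 0.195*Q^(1/3)*H^(1/2)/r^(5/6)
Q^(1/3) = 11.244
H^(1/2) = 2.4350
r^(5/6) = 7.6999
v = 0.195 * 11.244 * 2.4350 / 7.6999 = 0.69338 m/s

0.69338 m/s


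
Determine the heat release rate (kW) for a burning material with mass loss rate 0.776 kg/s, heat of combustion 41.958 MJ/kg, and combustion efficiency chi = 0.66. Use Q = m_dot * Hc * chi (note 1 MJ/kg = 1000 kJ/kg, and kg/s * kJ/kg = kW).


Hc = 41.958 MJ/kg = 41.958 * 1000 kJ/kg = 41958 kJ/kg
Q = 0.776 kg/s * 41958 kJ/kg * 0.66 = 21489 kW

21489 kW


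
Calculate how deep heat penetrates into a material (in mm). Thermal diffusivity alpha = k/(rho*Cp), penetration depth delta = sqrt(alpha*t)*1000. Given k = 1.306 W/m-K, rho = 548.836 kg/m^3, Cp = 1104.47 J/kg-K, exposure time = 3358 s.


alpha = 1.306 / (548.836 * 1104.47) = 2.1545e-06 m^2/s
alpha * t = 0.0072348
delta = sqrt(0.0072348) * 1000 = 85.058 mm

85.058 mm


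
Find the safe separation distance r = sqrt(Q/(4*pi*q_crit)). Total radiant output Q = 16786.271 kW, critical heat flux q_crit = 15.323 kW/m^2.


4*pi*q_crit = 192.55
Q/(4*pi*q_crit) = 87.177
r = sqrt(87.177) = 9.3368 m

9.3368 m


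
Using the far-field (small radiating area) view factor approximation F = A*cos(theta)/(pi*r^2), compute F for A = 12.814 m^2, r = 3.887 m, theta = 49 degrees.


cos(49 deg) = 0.65606
pi*r^2 = 47.466
F = 12.814 * 0.65606 / 47.466 = 0.17711

0.17711


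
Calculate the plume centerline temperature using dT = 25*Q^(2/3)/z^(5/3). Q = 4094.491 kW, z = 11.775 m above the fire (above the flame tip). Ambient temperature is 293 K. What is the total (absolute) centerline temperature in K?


Q^(2/3) = 255.94
z^(5/3) = 60.945
dT = 25 * 255.94 / 60.945 = 104.99 K
T = 293 + 104.99 = 397.99 K

397.99 K


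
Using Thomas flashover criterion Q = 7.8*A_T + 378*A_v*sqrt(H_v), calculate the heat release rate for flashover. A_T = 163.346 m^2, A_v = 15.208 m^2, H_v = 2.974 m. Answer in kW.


7.8*A_T = 1274.1
sqrt(H_v) = 1.7245
378*A_v*sqrt(H_v) = 9913.7
Q = 1274.1 + 9913.7 = 11188 kW

11188 kW


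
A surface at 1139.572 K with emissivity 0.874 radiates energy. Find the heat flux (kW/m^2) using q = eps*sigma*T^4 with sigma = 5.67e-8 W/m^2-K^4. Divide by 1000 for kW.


T^4 = 1.6864e+12
q = 0.874 * 5.67e-8 * 1.6864e+12 / 1000 = 83.572 kW/m^2

83.572 kW/m^2


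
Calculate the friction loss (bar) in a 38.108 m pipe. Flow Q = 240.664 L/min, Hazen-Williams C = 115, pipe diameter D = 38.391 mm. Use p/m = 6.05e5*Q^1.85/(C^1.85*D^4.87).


Q^1.85 = 25445
C^1.85 = 6490.7
D^4.87 = 5.1904e+07
p/m = 0.045696 bar/m
p_total = 0.045696 * 38.108 = 1.7414 bar

1.7414 bar


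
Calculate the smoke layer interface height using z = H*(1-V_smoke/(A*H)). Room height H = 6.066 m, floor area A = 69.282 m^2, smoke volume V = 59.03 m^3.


V/(A*H) = 0.14046
1 - 0.14046 = 0.85954
z = 6.066 * 0.85954 = 5.2140 m

5.2140 m


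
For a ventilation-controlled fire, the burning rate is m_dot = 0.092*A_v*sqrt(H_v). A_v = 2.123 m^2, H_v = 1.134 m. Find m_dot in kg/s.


sqrt(H_v) = 1.0649
m_dot = 0.092 * 2.123 * 1.0649 = 0.20799 kg/s

0.20799 kg/s


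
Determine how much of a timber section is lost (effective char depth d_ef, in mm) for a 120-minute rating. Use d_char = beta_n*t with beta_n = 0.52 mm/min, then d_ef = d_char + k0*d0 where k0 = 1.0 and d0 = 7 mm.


d_char = 0.52 * 120 = 62.4 mm
d_ef = 62.4 + 1.0*7 = 69.4 mm

69.4 mm


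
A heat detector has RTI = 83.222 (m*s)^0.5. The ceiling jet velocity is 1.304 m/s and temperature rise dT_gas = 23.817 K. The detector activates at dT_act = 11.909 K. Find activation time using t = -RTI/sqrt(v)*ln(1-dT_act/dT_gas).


dT_act/dT_gas = 0.50002
ln(1 - 0.50002) = -0.69319
t = -83.222 / sqrt(1.304) * -0.69319 = 50.519 s

50.519 s


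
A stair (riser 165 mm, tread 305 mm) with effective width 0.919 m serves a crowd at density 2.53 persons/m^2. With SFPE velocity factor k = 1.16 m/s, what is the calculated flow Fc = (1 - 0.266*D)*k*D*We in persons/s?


1 - 0.266*D = 1 - 0.266*2.53 = 0.32702
Fs = 0.32702 * 1.16 * 2.53 = 0.95974 persons/(s*m)
Fc = 0.95974 * 0.919 = 0.88200 persons/s

0.88200 persons/s


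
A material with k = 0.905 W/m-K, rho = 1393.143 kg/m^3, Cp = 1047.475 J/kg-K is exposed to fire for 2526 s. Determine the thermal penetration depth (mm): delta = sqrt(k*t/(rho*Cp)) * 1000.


alpha = 0.905 / (1393.143 * 1047.475) = 6.2017e-07 m^2/s
alpha * t = 0.0015665
delta = sqrt(0.0015665) * 1000 = 39.580 mm

39.580 mm


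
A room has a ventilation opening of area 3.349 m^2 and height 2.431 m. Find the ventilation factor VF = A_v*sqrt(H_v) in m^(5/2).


sqrt(H_v) = 1.5592
VF = 3.349 * 1.5592 = 5.2216 m^(5/2)

5.2216 m^(5/2)


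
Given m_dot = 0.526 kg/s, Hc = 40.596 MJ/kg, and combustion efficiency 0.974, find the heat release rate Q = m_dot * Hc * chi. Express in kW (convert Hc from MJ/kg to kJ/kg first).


Hc = 40.596 MJ/kg = 40.596 * 1000 kJ/kg = 40596 kJ/kg
Q = 0.526 kg/s * 40596 kJ/kg * 0.974 = 20798 kW

20798 kW


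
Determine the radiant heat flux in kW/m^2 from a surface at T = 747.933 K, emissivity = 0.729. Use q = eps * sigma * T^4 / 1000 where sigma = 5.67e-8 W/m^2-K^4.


T^4 = 3.1293e+11
q = 0.729 * 5.67e-8 * 3.1293e+11 / 1000 = 12.935 kW/m^2

12.935 kW/m^2


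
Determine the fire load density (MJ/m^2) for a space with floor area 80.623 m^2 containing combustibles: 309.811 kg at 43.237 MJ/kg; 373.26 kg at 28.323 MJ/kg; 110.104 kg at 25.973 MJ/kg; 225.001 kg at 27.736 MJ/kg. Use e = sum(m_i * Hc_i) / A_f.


Total energy = 309.811*43.237 + 373.26*28.323 + 110.104*25.973 + 225.001*27.736
= 13395.30 + 10571.84 + 2859.731 + 6240.628
= 33067.50 MJ
e = 33067.50 / 80.623 = 410.15 MJ/m^2

410.15 MJ/m^2


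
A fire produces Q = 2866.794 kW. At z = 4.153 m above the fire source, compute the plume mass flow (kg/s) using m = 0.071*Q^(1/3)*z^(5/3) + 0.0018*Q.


Q^(1/3) = 14.206
z^(5/3) = 10.730
First term = 0.071 * 14.206 * 10.730 = 10.822
Second term = 0.0018 * 2866.794 = 5.1602
m = 15.983 kg/s

15.983 kg/s


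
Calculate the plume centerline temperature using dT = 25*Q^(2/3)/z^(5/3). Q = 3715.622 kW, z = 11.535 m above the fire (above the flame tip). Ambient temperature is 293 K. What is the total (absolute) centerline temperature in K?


Q^(2/3) = 239.89
z^(5/3) = 58.888
dT = 25 * 239.89 / 58.888 = 101.84 K
T = 293 + 101.84 = 394.84 K

394.84 K


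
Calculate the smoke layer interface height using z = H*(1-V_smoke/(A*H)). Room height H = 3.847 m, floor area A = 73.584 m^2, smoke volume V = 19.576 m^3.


V/(A*H) = 0.069154
1 - 0.069154 = 0.93085
z = 3.847 * 0.93085 = 3.5810 m

3.5810 m


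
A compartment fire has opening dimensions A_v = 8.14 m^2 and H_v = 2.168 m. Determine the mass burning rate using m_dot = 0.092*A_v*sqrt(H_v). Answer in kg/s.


sqrt(H_v) = 1.4724
m_dot = 0.092 * 8.14 * 1.4724 = 1.1027 kg/s

1.1027 kg/s


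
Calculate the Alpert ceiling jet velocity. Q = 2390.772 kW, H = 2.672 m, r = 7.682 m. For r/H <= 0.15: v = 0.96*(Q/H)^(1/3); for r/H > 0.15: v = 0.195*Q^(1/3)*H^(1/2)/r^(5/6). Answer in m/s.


r/H = 7.682 / 2.672 = 2.875
r/H > 0.15, so v = 0.195*Q^(1/3)*H^(1/2)/r^(5/6)
Q^(1/3) = 13.371
H^(1/2) = 1.6346
r^(5/6) = 5.4688
v = 0.195 * 13.371 * 1.6346 / 5.4688 = 0.77936 m/s

0.77936 m/s


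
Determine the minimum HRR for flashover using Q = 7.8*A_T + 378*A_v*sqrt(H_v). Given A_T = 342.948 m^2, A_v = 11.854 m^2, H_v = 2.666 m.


7.8*A_T = 2675.0
sqrt(H_v) = 1.6328
378*A_v*sqrt(H_v) = 7316.2
Q = 2675.0 + 7316.2 = 9991.2 kW

9991.2 kW


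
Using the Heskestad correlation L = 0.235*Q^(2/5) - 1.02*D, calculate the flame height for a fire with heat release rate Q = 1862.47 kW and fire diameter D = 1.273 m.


Q^(2/5) = 20.325
0.235 * Q^(2/5) = 4.7764
1.02 * D = 1.2985
L = 3.4780 m

3.4780 m


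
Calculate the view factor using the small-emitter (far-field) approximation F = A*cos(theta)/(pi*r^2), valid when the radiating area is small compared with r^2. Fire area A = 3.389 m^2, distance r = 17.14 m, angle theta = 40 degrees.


cos(40 deg) = 0.76604
pi*r^2 = 922.94
F = 3.389 * 0.76604 / 922.94 = 0.0028129

0.0028129


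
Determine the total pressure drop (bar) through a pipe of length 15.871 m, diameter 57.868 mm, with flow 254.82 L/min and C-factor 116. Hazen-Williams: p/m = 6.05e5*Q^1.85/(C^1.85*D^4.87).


Q^1.85 = 28283
C^1.85 = 6595.5
D^4.87 = 3.8289e+08
p/m = 0.0067759 bar/m
p_total = 0.0067759 * 15.871 = 0.10754 bar

0.10754 bar


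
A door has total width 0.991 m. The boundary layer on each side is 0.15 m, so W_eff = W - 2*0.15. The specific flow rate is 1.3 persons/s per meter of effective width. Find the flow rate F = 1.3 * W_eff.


W_eff = 0.991 - 0.30 = 0.691 m
F = 1.3 * 0.691 = 0.89830 persons/s

0.89830 persons/s


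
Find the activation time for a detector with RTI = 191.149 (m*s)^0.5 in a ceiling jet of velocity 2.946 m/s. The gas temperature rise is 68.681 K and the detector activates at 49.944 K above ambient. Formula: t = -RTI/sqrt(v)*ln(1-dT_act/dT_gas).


dT_act/dT_gas = 0.72719
ln(1 - 0.72719) = -1.2990
t = -191.149 / sqrt(2.946) * -1.2990 = 144.66 s

144.66 s


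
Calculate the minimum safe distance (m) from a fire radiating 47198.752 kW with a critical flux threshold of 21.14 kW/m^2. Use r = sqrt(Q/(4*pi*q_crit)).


4*pi*q_crit = 265.65
Q/(4*pi*q_crit) = 177.67
r = sqrt(177.67) = 13.329 m

13.329 m


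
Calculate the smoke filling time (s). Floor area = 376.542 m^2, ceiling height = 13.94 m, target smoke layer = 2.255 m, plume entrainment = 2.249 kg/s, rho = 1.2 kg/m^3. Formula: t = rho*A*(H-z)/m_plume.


H - z = 11.685 m
t = 1.2 * 376.542 * 11.685 / 2.249 = 2347.7 s

2347.7 s


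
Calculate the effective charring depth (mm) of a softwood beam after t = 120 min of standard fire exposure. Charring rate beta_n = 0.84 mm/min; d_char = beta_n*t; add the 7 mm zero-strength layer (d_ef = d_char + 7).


d_char = 0.84 * 120 = 100.8 mm
d_ef = 100.8 + 1.0*7 = 107.8 mm

107.8 mm


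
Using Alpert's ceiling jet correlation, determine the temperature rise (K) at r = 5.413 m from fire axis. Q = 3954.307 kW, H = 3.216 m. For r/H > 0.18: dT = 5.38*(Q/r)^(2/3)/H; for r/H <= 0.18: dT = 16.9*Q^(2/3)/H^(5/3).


r/H = 5.413 / 3.216 = 1.6831
r/H > 0.18, so dT = 5.38*(Q/r)^(2/3)/H
Q/r = 730.52
(Q/r)^(2/3) = 81.113
dT = 5.38 * 81.113 / 3.216 = 135.69 K

135.69 K


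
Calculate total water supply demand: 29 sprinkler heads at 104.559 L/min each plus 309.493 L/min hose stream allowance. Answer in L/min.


Sprinkler demand = 29 * 104.559 = 3032.211 L/min
Total = 3032.211 + 309.493 = 3341.704 L/min

3341.704 L/min


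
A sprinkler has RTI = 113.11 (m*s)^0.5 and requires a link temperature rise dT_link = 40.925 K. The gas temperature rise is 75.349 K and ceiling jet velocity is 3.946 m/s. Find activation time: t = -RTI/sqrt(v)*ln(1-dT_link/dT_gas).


dT_link/dT_gas = 0.54314
ln(1 - 0.54314) = -0.78338
t = -113.11 / sqrt(3.946) * -0.78338 = 44.606 s

44.606 s


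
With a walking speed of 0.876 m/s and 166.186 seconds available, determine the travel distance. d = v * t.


d = 0.876 * 166.186 = 145.58 m

145.58 m


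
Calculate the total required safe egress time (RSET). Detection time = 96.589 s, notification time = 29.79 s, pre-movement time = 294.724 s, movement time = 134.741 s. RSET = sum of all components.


Total = 96.589 + 29.79 + 294.724 + 134.741 = 555.844 s

555.844 s


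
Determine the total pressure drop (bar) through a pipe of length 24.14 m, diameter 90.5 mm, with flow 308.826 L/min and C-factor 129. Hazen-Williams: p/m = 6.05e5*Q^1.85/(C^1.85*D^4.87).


Q^1.85 = 40362
C^1.85 = 8027.7
D^4.87 = 3.3797e+09
p/m = 0.00090003 bar/m
p_total = 0.00090003 * 24.14 = 0.021727 bar

0.021727 bar


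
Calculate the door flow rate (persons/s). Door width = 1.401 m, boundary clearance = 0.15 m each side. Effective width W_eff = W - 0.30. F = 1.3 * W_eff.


W_eff = 1.401 - 0.30 = 1.101 m
F = 1.3 * 1.101 = 1.4313 persons/s

1.4313 persons/s


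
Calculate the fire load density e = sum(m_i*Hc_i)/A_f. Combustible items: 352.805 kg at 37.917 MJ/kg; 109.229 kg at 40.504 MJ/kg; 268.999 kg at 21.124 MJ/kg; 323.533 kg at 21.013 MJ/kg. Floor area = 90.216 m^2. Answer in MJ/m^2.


Total energy = 352.805*37.917 + 109.229*40.504 + 268.999*21.124 + 323.533*21.013
= 13377.31 + 4424.211 + 5682.335 + 6798.399
= 30282.25 MJ
e = 30282.25 / 90.216 = 335.66 MJ/m^2

335.66 MJ/m^2


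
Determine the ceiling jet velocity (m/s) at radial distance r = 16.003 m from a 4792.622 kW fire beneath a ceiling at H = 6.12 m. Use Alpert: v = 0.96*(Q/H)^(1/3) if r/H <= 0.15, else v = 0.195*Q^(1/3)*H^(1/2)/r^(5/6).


r/H = 16.003 / 6.12 = 2.6149
r/H > 0.15, so v = 0.195*Q^(1/3)*H^(1/2)/r^(5/6)
Q^(1/3) = 16.860
H^(1/2) = 2.4739
r^(5/6) = 10.081
v = 0.195 * 16.860 * 2.4739 / 10.081 = 0.80680 m/s

0.80680 m/s


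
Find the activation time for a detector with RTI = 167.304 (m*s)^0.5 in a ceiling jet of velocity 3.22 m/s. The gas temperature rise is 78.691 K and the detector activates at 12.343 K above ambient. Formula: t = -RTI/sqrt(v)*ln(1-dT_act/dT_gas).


dT_act/dT_gas = 0.15685
ln(1 - 0.15685) = -0.17062
t = -167.304 / sqrt(3.22) * -0.17062 = 15.907 s

15.907 s


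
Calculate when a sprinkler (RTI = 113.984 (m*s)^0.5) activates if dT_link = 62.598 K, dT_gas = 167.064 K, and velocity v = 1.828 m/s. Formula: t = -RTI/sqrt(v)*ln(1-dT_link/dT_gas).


dT_link/dT_gas = 0.37469
ln(1 - 0.37469) = -0.46952
t = -113.984 / sqrt(1.828) * -0.46952 = 39.583 s

39.583 s


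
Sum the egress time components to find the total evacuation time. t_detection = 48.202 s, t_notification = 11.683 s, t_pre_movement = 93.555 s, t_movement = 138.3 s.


Total = 48.202 + 11.683 + 93.555 + 138.3 = 291.74 s

291.74 s


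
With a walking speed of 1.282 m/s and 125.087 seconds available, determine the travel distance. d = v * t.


d = 1.282 * 125.087 = 160.36 m

160.36 m


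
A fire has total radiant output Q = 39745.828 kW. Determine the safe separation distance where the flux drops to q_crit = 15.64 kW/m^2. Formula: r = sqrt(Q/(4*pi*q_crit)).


4*pi*q_crit = 196.54
Q/(4*pi*q_crit) = 202.23
r = sqrt(202.23) = 14.221 m

14.221 m


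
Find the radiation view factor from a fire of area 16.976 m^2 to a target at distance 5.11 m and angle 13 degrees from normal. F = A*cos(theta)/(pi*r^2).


cos(13 deg) = 0.97437
pi*r^2 = 82.034
F = 16.976 * 0.97437 / 82.034 = 0.20164

0.20164


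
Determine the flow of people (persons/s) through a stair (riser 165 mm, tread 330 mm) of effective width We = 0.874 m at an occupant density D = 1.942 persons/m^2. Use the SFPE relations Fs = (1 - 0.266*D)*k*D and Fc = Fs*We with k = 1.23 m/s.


1 - 0.266*D = 1 - 0.266*1.942 = 0.48343
Fs = 0.48343 * 1.23 * 1.942 = 1.1547 persons/(s*m)
Fc = 1.1547 * 0.874 = 1.0092 persons/s

1.0092 persons/s


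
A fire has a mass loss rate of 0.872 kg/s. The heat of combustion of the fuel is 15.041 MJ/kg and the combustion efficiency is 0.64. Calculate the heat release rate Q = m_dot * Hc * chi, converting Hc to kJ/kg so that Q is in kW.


Hc = 15.041 MJ/kg = 15.041 * 1000 kJ/kg = 15041 kJ/kg
Q = 0.872 kg/s * 15041 kJ/kg * 0.64 = 8394.1 kW

8394.1 kW


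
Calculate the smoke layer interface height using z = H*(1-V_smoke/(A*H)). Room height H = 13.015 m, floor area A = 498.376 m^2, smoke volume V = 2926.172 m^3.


V/(A*H) = 0.45113
1 - 0.45113 = 0.54887
z = 13.015 * 0.54887 = 7.1436 m

7.1436 m


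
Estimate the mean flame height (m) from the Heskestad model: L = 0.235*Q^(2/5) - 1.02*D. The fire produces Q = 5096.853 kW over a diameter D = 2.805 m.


Q^(2/5) = 30.403
0.235 * Q^(2/5) = 7.1448
1.02 * D = 2.8611
L = 4.2837 m

4.2837 m


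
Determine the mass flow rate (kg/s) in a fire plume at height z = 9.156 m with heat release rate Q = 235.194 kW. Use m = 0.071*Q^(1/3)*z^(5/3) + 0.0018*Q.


Q^(1/3) = 6.1727
z^(5/3) = 40.072
First term = 0.071 * 6.1727 * 40.072 = 17.562
Second term = 0.0018 * 235.194 = 0.42335
m = 17.985 kg/s

17.985 kg/s


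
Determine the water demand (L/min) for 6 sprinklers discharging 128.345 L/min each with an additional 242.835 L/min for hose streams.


Sprinkler demand = 6 * 128.345 = 770.07 L/min
Total = 770.07 + 242.835 = 1012.905 L/min

1012.905 L/min


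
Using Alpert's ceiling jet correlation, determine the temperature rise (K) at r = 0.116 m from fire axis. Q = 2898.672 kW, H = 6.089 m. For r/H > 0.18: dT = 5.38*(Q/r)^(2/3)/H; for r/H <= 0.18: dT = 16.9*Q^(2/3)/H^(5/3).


r/H = 0.116 / 6.089 = 0.019051
r/H <= 0.18, so dT = 16.9*Q^(2/3)/H^(5/3)
Q^(2/3) = 203.30
H^(5/3) = 20.304
dT = 16.9 * 203.30 / 20.304 = 169.22 K

169.22 K


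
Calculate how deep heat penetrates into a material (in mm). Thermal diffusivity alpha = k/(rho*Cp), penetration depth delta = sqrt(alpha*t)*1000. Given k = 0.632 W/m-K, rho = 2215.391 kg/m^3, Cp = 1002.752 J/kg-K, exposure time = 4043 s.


alpha = 0.632 / (2215.391 * 1002.752) = 2.8449e-07 m^2/s
alpha * t = 0.0011502
delta = sqrt(0.0011502) * 1000 = 33.915 mm

33.915 mm


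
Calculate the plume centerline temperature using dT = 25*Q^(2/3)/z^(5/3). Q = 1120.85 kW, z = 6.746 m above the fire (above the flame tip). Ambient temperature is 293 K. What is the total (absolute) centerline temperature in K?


Q^(2/3) = 107.90
z^(5/3) = 24.085
dT = 25 * 107.90 / 24.085 = 112.00 K
T = 293 + 112.00 = 405.00 K

405.00 K


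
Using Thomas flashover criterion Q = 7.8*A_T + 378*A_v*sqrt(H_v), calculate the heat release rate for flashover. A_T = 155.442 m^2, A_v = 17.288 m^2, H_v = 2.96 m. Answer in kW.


7.8*A_T = 1212.4
sqrt(H_v) = 1.7205
378*A_v*sqrt(H_v) = 11243
Q = 1212.4 + 11243 = 12455 kW

12455 kW


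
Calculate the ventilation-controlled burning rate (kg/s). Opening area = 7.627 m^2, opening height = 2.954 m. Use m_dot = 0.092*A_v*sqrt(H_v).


sqrt(H_v) = 1.7187
m_dot = 0.092 * 7.627 * 1.7187 = 1.2060 kg/s

1.2060 kg/s


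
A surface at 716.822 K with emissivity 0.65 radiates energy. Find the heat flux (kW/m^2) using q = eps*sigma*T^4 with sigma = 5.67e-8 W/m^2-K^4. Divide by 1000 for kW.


T^4 = 2.6403e+11
q = 0.65 * 5.67e-8 * 2.6403e+11 / 1000 = 9.7306 kW/m^2

9.7306 kW/m^2


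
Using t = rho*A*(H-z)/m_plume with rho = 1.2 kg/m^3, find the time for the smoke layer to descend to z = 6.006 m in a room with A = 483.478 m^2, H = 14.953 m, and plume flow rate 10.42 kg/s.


H - z = 8.947 m
t = 1.2 * 483.478 * 8.947 / 10.42 = 498.16 s

498.16 s


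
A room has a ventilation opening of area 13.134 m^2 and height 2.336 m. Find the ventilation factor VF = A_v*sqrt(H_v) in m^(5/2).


sqrt(H_v) = 1.5284
VF = 13.134 * 1.5284 = 20.074 m^(5/2)

20.074 m^(5/2)


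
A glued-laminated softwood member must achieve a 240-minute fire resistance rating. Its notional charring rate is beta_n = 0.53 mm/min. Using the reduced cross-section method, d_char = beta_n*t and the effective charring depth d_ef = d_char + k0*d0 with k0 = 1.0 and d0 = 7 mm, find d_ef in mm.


d_char = 0.53 * 240 = 127.2 mm
d_ef = 127.2 + 1.0*7 = 134.2 mm

134.2 mm


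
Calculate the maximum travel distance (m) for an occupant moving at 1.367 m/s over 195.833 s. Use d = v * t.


d = 1.367 * 195.833 = 267.70 m

267.70 m


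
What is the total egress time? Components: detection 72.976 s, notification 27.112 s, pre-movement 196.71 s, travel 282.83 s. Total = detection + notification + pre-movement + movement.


Total = 72.976 + 27.112 + 196.71 + 282.83 = 579.628 s

579.628 s


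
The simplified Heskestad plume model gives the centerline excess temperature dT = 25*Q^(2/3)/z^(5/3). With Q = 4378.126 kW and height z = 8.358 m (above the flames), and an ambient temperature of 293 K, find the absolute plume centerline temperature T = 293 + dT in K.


Q^(2/3) = 267.62
z^(5/3) = 34.422
dT = 25 * 267.62 / 34.422 = 194.37 K
T = 293 + 194.37 = 487.37 K

487.37 K


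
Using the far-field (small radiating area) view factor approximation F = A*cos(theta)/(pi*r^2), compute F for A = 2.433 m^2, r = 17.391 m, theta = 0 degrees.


cos(0 deg) = 1
pi*r^2 = 950.16
F = 2.433 * 1 / 950.16 = 0.0025606

0.0025606


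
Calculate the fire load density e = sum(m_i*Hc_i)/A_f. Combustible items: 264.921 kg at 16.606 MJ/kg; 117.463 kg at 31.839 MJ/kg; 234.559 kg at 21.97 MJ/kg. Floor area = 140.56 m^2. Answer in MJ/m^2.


Total energy = 264.921*16.606 + 117.463*31.839 + 234.559*21.97
= 4399.278 + 3739.904 + 5153.261
= 13292.44 MJ
e = 13292.44 / 140.56 = 94.568 MJ/m^2

94.568 MJ/m^2


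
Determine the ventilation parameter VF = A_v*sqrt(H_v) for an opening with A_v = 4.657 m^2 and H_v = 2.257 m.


sqrt(H_v) = 1.5023
VF = 4.657 * 1.5023 = 6.9964 m^(5/2)

6.9964 m^(5/2)


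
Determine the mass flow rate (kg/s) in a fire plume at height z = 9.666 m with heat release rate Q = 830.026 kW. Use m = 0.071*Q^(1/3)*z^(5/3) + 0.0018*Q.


Q^(1/3) = 9.3979
z^(5/3) = 43.861
First term = 0.071 * 9.3979 * 43.861 = 29.266
Second term = 0.0018 * 830.026 = 1.4940
m = 30.760 kg/s

30.760 kg/s


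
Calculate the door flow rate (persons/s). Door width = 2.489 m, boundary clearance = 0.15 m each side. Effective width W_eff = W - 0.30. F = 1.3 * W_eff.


W_eff = 2.489 - 0.30 = 2.189 m
F = 1.3 * 2.189 = 2.8457 persons/s

2.8457 persons/s


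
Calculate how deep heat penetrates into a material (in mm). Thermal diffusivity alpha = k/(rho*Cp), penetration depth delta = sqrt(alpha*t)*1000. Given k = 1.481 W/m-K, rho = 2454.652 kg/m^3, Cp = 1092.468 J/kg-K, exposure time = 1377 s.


alpha = 1.481 / (2454.652 * 1092.468) = 5.5228e-07 m^2/s
alpha * t = 0.00076048
delta = sqrt(0.00076048) * 1000 = 27.577 mm

27.577 mm


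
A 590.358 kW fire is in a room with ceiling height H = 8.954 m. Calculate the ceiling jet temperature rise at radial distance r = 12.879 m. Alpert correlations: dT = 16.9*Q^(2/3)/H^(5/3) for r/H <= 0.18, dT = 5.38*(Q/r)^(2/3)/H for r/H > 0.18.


r/H = 12.879 / 8.954 = 1.4384
r/H > 0.18, so dT = 5.38*(Q/r)^(2/3)/H
Q/r = 45.839
(Q/r)^(2/3) = 12.808
dT = 5.38 * 12.808 / 8.954 = 7.6958 K

7.6958 K


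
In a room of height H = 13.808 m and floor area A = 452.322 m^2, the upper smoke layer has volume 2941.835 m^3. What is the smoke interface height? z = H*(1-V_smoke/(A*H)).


V/(A*H) = 0.47102
1 - 0.47102 = 0.52898
z = 13.808 * 0.52898 = 7.3041 m

7.3041 m


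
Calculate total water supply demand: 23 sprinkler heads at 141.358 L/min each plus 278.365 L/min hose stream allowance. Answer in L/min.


Sprinkler demand = 23 * 141.358 = 3251.234 L/min
Total = 3251.234 + 278.365 = 3529.599 L/min

3529.599 L/min


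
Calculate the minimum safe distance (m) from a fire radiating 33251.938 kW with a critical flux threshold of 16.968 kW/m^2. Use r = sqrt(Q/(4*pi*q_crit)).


4*pi*q_crit = 213.23
Q/(4*pi*q_crit) = 155.95
r = sqrt(155.95) = 12.488 m

12.488 m


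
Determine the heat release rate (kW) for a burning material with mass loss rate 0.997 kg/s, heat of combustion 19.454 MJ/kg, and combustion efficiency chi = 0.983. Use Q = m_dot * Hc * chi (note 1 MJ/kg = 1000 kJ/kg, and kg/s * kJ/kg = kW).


Hc = 19.454 MJ/kg = 19.454 * 1000 kJ/kg = 19454 kJ/kg
Q = 0.997 kg/s * 19454 kJ/kg * 0.983 = 19066 kW

19066 kW


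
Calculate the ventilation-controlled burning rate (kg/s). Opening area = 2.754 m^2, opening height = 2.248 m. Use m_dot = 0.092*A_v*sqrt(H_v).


sqrt(H_v) = 1.4993
m_dot = 0.092 * 2.754 * 1.4993 = 0.37988 kg/s

0.37988 kg/s


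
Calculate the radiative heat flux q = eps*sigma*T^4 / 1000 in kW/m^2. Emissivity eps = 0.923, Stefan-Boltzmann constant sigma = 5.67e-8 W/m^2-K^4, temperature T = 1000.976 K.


T^4 = 1.0039e+12
q = 0.923 * 5.67e-8 * 1.0039e+12 / 1000 = 52.539 kW/m^2

52.539 kW/m^2


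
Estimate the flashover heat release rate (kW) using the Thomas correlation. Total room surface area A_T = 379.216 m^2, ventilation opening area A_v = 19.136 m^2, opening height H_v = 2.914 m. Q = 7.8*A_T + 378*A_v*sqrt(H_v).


7.8*A_T = 2957.9
sqrt(H_v) = 1.7070
378*A_v*sqrt(H_v) = 12348
Q = 2957.9 + 12348 = 15306 kW

15306 kW


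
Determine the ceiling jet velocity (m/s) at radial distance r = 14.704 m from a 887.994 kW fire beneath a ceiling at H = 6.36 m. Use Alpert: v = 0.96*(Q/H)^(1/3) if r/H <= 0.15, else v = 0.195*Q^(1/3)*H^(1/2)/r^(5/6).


r/H = 14.704 / 6.36 = 2.3119
r/H > 0.15, so v = 0.195*Q^(1/3)*H^(1/2)/r^(5/6)
Q^(1/3) = 9.6118
H^(1/2) = 2.5219
r^(5/6) = 9.3943
v = 0.195 * 9.6118 * 2.5219 / 9.3943 = 0.50316 m/s

0.50316 m/s


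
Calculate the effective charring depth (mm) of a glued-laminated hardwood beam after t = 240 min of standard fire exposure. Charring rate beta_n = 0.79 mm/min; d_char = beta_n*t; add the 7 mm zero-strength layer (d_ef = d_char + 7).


d_char = 0.79 * 240 = 189.6 mm
d_ef = 189.6 + 1.0*7 = 196.6 mm

196.6 mm


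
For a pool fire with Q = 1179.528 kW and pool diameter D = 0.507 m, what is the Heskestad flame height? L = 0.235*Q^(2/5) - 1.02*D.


Q^(2/5) = 16.931
0.235 * Q^(2/5) = 3.9788
1.02 * D = 0.51714
L = 3.4617 m

3.4617 m


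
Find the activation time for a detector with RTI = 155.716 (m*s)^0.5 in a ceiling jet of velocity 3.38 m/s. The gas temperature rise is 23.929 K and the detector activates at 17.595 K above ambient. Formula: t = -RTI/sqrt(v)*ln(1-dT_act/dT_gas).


dT_act/dT_gas = 0.73530
ln(1 - 0.73530) = -1.3292
t = -155.716 / sqrt(3.38) * -1.3292 = 112.58 s

112.58 s


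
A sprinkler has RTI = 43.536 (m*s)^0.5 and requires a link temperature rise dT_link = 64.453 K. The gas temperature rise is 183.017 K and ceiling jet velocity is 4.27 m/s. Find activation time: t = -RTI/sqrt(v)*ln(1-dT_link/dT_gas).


dT_link/dT_gas = 0.35217
ln(1 - 0.35217) = -0.43413
t = -43.536 / sqrt(4.27) * -0.43413 = 9.1464 s

9.1464 s


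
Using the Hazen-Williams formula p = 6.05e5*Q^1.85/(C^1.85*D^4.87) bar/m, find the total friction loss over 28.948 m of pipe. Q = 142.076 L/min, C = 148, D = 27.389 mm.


Q^1.85 = 9597.6
C^1.85 = 10351
D^4.87 = 1.0023e+07
p/m = 0.055968 bar/m
p_total = 0.055968 * 28.948 = 1.6202 bar

1.6202 bar


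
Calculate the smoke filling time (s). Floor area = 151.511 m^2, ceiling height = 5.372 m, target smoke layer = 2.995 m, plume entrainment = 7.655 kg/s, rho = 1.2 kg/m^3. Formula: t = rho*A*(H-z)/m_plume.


H - z = 2.377 m
t = 1.2 * 151.511 * 2.377 / 7.655 = 56.456 s

56.456 s


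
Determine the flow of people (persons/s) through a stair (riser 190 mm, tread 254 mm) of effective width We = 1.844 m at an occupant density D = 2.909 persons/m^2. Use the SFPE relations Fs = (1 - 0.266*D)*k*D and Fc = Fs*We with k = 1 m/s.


1 - 0.266*D = 1 - 0.266*2.909 = 0.22621
Fs = 0.22621 * 1 * 2.909 = 0.65803 persons/(s*m)
Fc = 0.65803 * 1.844 = 1.2134 persons/s

1.2134 persons/s


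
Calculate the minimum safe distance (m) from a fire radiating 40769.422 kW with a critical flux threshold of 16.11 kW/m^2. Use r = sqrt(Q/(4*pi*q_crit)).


4*pi*q_crit = 202.44
Q/(4*pi*q_crit) = 201.39
r = sqrt(201.39) = 14.191 m

14.191 m


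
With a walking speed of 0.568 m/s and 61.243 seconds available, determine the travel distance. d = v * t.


d = 0.568 * 61.243 = 34.786 m

34.786 m


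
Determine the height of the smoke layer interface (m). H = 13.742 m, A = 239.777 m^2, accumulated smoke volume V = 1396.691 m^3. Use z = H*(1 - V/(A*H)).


V/(A*H) = 0.42388
1 - 0.42388 = 0.57612
z = 13.742 * 0.57612 = 7.9170 m

7.9170 m


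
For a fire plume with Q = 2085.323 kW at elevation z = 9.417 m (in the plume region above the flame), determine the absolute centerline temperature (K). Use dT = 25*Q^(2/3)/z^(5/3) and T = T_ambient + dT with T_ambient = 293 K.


Q^(2/3) = 163.22
z^(5/3) = 41.994
dT = 25 * 163.22 / 41.994 = 97.171 K
T = 293 + 97.171 = 390.17 K

390.17 K


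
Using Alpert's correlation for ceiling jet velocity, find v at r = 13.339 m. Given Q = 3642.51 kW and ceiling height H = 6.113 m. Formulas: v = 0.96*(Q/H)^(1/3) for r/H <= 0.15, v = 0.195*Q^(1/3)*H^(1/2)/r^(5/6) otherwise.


r/H = 13.339 / 6.113 = 2.1821
r/H > 0.15, so v = 0.195*Q^(1/3)*H^(1/2)/r^(5/6)
Q^(1/3) = 15.386
H^(1/2) = 2.4724
r^(5/6) = 8.6617
v = 0.195 * 15.386 * 2.4724 / 8.6617 = 0.85643 m/s

0.85643 m/s


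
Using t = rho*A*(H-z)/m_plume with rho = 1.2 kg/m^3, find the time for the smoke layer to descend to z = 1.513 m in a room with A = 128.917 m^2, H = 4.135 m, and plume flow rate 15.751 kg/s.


H - z = 2.622 m
t = 1.2 * 128.917 * 2.622 / 15.751 = 25.752 s

25.752 s


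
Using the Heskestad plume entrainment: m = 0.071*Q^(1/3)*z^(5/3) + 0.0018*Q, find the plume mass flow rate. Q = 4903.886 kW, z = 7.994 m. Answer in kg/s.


Q^(1/3) = 16.989
z^(5/3) = 31.960
First term = 0.071 * 16.989 * 31.960 = 38.552
Second term = 0.0018 * 4903.886 = 8.8270
m = 47.379 kg/s

47.379 kg/s


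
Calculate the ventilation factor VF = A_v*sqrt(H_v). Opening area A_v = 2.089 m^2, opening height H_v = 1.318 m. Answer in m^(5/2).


sqrt(H_v) = 1.1480
VF = 2.089 * 1.1480 = 2.3983 m^(5/2)

2.3983 m^(5/2)


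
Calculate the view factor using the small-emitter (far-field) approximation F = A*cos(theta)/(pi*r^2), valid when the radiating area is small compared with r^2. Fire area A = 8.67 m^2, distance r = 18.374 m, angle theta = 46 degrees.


cos(46 deg) = 0.69466
pi*r^2 = 1060.6
F = 8.67 * 0.69466 / 1060.6 = 0.0056785

0.0056785


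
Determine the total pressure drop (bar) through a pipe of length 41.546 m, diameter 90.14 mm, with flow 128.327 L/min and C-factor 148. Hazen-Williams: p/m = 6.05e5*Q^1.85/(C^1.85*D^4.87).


Q^1.85 = 7950.4
C^1.85 = 10351
D^4.87 = 3.3147e+09
p/m = 0.00014019 bar/m
p_total = 0.00014019 * 41.546 = 0.0058243 bar

0.0058243 bar


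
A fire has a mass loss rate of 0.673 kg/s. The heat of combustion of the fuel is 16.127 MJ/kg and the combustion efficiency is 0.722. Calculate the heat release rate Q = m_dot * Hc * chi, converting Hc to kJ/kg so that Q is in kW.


Hc = 16.127 MJ/kg = 16.127 * 1000 kJ/kg = 16127 kJ/kg
Q = 0.673 kg/s * 16127 kJ/kg * 0.722 = 7836.2 kW

7836.2 kW


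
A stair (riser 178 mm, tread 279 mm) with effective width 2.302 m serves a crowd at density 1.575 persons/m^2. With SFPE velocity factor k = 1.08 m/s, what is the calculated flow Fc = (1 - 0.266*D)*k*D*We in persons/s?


1 - 0.266*D = 1 - 0.266*1.575 = 0.58105
Fs = 0.58105 * 1.08 * 1.575 = 0.98837 persons/(s*m)
Fc = 0.98837 * 2.302 = 2.2752 persons/s

2.2752 persons/s


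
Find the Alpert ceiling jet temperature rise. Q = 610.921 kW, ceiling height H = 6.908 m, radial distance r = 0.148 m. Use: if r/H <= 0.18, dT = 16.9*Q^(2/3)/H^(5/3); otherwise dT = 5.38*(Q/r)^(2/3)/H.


r/H = 0.148 / 6.908 = 0.021424
r/H <= 0.18, so dT = 16.9*Q^(2/3)/H^(5/3)
Q^(2/3) = 71.998
H^(5/3) = 25.057
dT = 16.9 * 71.998 / 25.057 = 48.561 K

48.561 K


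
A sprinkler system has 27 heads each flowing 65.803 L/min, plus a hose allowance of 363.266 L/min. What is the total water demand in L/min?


Sprinkler demand = 27 * 65.803 = 1776.681 L/min
Total = 1776.681 + 363.266 = 2139.947 L/min

2139.947 L/min


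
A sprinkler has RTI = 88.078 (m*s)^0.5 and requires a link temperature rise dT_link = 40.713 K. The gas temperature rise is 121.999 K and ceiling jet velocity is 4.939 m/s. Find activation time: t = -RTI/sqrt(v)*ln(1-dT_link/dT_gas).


dT_link/dT_gas = 0.33372
ln(1 - 0.33372) = -0.40604
t = -88.078 / sqrt(4.939) * -0.40604 = 16.092 s

16.092 s


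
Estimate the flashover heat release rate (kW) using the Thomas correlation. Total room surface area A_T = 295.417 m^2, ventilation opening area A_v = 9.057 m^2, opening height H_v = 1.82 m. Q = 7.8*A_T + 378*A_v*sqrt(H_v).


7.8*A_T = 2304.3
sqrt(H_v) = 1.3491
378*A_v*sqrt(H_v) = 4618.6
Q = 2304.3 + 4618.6 = 6922.9 kW

6922.9 kW


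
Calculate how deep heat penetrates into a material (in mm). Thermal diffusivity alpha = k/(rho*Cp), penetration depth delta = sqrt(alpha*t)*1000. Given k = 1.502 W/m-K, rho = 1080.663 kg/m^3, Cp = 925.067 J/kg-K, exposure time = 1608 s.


alpha = 1.502 / (1080.663 * 925.067) = 1.5025e-06 m^2/s
alpha * t = 0.0024160
delta = sqrt(0.0024160) * 1000 = 49.153 mm

49.153 mm


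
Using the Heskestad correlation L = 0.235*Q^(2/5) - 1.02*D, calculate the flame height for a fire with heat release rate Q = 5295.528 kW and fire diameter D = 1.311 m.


Q^(2/5) = 30.872
0.235 * Q^(2/5) = 7.2549
1.02 * D = 1.3372
L = 5.9177 m

5.9177 m


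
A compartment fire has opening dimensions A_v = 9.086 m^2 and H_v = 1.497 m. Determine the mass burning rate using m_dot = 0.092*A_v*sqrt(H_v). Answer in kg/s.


sqrt(H_v) = 1.2235
m_dot = 0.092 * 9.086 * 1.2235 = 1.0228 kg/s

1.0228 kg/s


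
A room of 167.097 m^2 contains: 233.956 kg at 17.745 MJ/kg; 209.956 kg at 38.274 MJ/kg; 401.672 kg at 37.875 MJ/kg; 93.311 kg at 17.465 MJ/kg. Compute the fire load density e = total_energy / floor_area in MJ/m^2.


Total energy = 233.956*17.745 + 209.956*38.274 + 401.672*37.875 + 93.311*17.465
= 4151.549 + 8035.856 + 15213.327 + 1629.677
= 29030.41 MJ
e = 29030.41 / 167.097 = 173.73 MJ/m^2

173.73 MJ/m^2


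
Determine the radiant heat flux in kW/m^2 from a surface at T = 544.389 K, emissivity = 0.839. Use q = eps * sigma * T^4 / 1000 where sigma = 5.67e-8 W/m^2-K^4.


T^4 = 8.7829e+10
q = 0.839 * 5.67e-8 * 8.7829e+10 / 1000 = 4.1781 kW/m^2

4.1781 kW/m^2


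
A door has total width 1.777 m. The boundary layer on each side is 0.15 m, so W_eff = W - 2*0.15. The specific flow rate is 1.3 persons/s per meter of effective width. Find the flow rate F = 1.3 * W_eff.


W_eff = 1.777 - 0.30 = 1.477 m
F = 1.3 * 1.477 = 1.9201 persons/s

1.9201 persons/s


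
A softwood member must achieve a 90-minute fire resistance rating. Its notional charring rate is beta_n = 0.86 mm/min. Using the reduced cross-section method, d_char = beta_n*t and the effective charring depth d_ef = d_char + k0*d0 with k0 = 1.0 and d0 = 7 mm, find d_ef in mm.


d_char = 0.86 * 90 = 77.4 mm
d_ef = 77.4 + 1.0*7 = 84.4 mm

84.4 mm


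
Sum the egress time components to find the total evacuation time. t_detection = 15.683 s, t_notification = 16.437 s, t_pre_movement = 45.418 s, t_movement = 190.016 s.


Total = 15.683 + 16.437 + 45.418 + 190.016 = 267.554 s

267.554 s


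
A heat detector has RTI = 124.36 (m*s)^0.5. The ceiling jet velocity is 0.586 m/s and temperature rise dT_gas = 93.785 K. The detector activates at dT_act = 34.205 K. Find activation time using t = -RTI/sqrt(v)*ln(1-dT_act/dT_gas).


dT_act/dT_gas = 0.36472
ln(1 - 0.36472) = -0.45368
t = -124.36 / sqrt(0.586) * -0.45368 = 73.703 s

73.703 s


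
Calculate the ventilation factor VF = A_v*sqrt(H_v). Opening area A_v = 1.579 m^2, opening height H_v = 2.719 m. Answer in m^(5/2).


sqrt(H_v) = 1.6489
VF = 1.579 * 1.6489 = 2.6037 m^(5/2)

2.6037 m^(5/2)


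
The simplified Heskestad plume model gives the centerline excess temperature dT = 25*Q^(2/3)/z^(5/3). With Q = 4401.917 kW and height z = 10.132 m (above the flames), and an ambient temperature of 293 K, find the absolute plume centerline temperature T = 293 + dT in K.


Q^(2/3) = 268.59
z^(5/3) = 47.442
dT = 25 * 268.59 / 47.442 = 141.54 K
T = 293 + 141.54 = 434.54 K

434.54 K


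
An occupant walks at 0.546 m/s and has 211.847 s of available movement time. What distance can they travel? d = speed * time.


d = 0.546 * 211.847 = 115.67 m

115.67 m
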